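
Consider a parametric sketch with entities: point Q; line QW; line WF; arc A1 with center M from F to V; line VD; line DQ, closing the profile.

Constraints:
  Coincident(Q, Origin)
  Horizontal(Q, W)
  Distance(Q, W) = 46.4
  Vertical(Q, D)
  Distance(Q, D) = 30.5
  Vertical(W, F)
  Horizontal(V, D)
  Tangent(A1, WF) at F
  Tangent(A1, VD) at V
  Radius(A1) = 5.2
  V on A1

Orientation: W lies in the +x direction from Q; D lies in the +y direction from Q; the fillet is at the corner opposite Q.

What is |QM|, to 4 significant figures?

48.35

Q is at the origin; Q and W share the same y with |QW| = 46.4 and W on the +x side, so W = (46.40, 0.000). Q and D share the same x with |QD| = 30.5 and D on the +y side, so D = (0.000, 30.50). The virtual corner opposite Q is at (46.40, 30.50). The tangent condition forces MF to be normal to WF and tangency of A1 to VD means the radius MV is perpendicular to VD, with radius 5.2, so the center M sits 5.2 in from both sides at M = (41.20, 25.30). Then |QM| = |M − Q| = 48.35.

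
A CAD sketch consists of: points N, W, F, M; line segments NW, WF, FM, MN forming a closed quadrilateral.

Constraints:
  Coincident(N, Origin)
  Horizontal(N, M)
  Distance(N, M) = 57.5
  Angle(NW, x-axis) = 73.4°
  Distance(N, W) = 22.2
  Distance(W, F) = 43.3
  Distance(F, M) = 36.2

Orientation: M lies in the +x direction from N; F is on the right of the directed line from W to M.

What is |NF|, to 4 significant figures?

31.11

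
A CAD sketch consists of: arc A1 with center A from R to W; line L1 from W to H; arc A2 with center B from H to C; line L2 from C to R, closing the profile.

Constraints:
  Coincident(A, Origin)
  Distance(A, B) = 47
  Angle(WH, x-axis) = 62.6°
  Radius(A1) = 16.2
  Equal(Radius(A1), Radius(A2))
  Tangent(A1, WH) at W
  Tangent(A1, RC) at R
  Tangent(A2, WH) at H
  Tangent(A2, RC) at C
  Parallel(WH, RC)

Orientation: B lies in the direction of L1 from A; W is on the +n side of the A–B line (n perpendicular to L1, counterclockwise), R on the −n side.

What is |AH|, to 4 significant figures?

49.71

The slot axis is L1's direction at 62.6°, so u = (cos 62.6°, sin 62.6°) = (0.4602, 0.8878) and n = (−sin 62.6°, cos 62.6°) = (-0.8878, 0.4602). A is at the origin and B lies 47.0 along u from A, so B = 47.0·u = (21.63, 41.73). Tangency of A1 to both parallel lines with radius 16.2 puts W and R at A ± 16.2·n: W = (-14.38, 7.455), R = (14.38, -7.455). Equal radii place H and C the same way about B: H = B + 16.2·n = (7.247, 49.18), C = B − 16.2·n = (36.01, 34.27). Then |AH| = |H − A| = 49.71.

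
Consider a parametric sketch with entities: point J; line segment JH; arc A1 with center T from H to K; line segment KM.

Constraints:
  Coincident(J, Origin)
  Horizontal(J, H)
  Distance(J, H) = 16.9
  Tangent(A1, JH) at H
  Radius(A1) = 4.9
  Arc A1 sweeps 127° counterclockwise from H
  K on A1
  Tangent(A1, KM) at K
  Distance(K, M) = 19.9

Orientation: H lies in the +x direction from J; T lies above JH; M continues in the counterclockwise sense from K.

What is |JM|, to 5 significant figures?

25.333

J is at the origin; J and H share the same y with |JH| = 16.9 and H on the +x side, so H = (16.900, 0.0000). A1 meets JH tangentially, so TH is at right angles to JH, so T = H + (0, 4.9) = (16.900, 4.9000). On A1, H sits at bearing -90° from T; a 127° counterclockwise sweep puts K at bearing 37°, so K = T + 4.9·(cos 37°, sin 37°) = (20.813, 7.8489). A1 meets KM tangentially, so TK is at right angles to KM, so KM runs along (−sin 37°, cos 37°); with |KM| = 19.9, M = (8.8372, 23.742). Then |JM| = |M − J| = 25.333.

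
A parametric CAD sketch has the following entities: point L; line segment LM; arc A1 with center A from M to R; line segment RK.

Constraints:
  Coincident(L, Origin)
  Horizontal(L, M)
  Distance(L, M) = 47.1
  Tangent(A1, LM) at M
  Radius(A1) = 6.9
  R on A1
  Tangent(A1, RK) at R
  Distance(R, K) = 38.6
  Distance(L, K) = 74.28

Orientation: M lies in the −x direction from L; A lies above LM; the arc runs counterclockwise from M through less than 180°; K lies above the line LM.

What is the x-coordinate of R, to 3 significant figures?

-41.1

Checks: |AM| = 6.900 ✓; |AR| = 6.900 ✓; ∠(AR, RK) = 90.00° ✓; |RK| = 38.60 ✓; |LK| = 74.28 ✓.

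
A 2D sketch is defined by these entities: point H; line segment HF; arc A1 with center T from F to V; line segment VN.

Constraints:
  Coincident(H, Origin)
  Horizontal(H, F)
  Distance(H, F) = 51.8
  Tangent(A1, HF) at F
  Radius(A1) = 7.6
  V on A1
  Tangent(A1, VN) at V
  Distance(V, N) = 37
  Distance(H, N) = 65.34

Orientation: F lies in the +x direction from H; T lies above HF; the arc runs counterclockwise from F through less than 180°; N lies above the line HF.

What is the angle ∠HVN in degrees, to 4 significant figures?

81.14°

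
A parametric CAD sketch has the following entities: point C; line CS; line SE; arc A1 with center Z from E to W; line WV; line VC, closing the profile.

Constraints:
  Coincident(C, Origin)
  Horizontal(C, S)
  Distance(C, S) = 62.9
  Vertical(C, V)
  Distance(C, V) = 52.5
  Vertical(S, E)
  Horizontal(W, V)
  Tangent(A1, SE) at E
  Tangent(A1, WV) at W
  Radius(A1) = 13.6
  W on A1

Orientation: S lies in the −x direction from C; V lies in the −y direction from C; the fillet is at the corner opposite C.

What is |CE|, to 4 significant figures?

73.96

C is at the origin; CS is horizontal with |CS| = 62.9 and S on the −x side, so S = (-62.90, 0.000). CV is vertical with |CV| = 52.5 and V on the −y side, so V = (0.000, -52.50). The virtual corner opposite C is at (-62.90, -52.50). Since A1 is tangent to SE there, ZE ⟂ SE and A1 meets WV tangentially, so ZW is at right angles to WV, with radius 13.6, so the center Z sits 13.6 in from both sides at Z = (-49.30, -38.90). That places the tangent points at E = (-62.90, -38.90) on SE and W = (-49.30, -52.50) on WV. Then |CE| = |E − C| = 73.96.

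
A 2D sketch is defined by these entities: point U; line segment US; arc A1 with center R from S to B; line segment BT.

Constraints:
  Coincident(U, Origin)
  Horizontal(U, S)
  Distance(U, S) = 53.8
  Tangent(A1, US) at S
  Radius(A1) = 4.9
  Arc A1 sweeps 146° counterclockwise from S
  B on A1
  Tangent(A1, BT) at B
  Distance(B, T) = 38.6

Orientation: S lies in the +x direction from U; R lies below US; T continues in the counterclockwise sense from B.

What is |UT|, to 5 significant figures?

88.500

U is at the origin; US is horizontal with |US| = 53.8 and S on the +x side, so S = (53.800, 0.0000). Since A1 is tangent to US there, RS ⟂ US, so R = S + (0, -4.9) = (53.800, -4.9000). On A1, S sits at bearing 90° from R; a 146° counterclockwise sweep puts B at bearing 236°, so B = R + 4.9·(cos 236°, sin 236°) = (51.060, -8.9623). The tangent condition forces RB to be normal to BT, so BT runs along (−sin 236°, cos 236°); with |BT| = 38.6, T = (83.061, -30.547). Then |UT| = |T − U| = 88.500.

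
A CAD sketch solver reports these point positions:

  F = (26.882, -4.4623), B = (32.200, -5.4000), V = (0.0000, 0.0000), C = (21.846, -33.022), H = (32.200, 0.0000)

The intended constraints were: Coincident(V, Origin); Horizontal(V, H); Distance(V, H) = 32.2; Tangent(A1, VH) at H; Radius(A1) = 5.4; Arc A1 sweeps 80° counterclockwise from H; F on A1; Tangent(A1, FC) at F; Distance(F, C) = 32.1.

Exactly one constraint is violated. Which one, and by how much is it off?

Distance(F, C) = 32.1 — off by 3.10.

V = (0.00, 0.00) ✓; V.y = 0.00, H.y = 0.00 ✓; |VH| = 32.20 ✓; ∠(BH, HV) = 90.00° ✓; |BH| = 5.400 ✓; bearing(B→F) − bearing(B→H) = 80.00° ✓; |BF| = 5.400 ✓; ∠(BF, FC) = 90.00° ✓; |FC| = 29.00 ✗.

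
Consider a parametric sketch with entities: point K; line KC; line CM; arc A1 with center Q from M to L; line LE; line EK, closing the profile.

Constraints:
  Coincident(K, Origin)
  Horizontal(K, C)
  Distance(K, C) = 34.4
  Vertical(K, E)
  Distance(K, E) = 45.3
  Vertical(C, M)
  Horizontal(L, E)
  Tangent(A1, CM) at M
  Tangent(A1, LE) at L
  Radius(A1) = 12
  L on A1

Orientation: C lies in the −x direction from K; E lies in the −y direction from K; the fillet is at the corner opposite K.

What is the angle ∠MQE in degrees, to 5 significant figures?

151.82°

K is at the origin; KC is horizontal with |KC| = 34.4 and C on the −x side, so C = (-34.400, 0.0000). KE is vertical with |KE| = 45.3 and E on the −y side, so E = (0.0000, -45.300). The virtual corner opposite K is at (-34.400, -45.300). The tangent condition forces QM to be normal to CM and A1 meets LE tangentially, so QL is at right angles to LE, with radius 12.0, so the center Q sits 12.0 in from both sides at Q = (-22.400, -33.300). That places the tangent points at M = (-34.400, -33.300) on CM and L = (-22.400, -45.300) on LE. Then cos ∠MQE = QM·QE / (|QM||QE|), giving 151.82°.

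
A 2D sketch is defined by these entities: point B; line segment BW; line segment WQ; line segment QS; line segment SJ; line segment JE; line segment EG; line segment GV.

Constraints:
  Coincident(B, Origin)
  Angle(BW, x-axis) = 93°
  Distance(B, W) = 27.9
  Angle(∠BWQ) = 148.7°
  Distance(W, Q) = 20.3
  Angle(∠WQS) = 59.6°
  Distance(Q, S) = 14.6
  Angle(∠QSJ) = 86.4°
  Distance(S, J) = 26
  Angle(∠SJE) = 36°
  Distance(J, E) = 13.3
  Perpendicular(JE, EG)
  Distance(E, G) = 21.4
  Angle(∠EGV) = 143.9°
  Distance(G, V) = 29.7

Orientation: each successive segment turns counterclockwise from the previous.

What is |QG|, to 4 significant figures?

24.13

B is at the origin; BW runs at 93.0° with length 27.9, so W = (-1.460, 27.86). ∠BWQ = 148.7° gives WQ at 124.3° from the x-axis; with |WQ| = 20.3, Q = (-12.90, 44.63). ∠WQS = 59.6° gives QS at -115.3° from the x-axis; with |QS| = 14.6, S = (-19.14, 31.43). ∠QSJ = 86.4° gives SJ at -21.70° from the x-axis; with |SJ| = 26.0, J = (5.018, 21.82). ∠SJE = 36.0° gives JE at 122.3° from the x-axis; with |JE| = 13.3, E = (-2.089, 33.06). JE is perpendicular to EG, so EG runs at -147.7°; with |EG| = 21.4, G = (-20.18, 21.63). Then |QG| = |G − Q| = 24.13.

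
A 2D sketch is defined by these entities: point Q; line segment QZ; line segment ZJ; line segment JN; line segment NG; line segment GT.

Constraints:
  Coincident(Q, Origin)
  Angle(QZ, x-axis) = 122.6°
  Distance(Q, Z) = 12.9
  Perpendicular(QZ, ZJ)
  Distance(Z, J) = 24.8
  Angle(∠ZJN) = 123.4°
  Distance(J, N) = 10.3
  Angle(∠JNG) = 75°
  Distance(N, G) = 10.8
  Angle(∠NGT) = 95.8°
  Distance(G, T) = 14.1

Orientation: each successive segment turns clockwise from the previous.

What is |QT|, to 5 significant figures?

19.943

Q is at the origin; QZ runs at 122.6° with length 12.9, so Z = (-6.9501, 10.868). QZ ⟂ ZJ, so ZJ runs at 32.600°; with |ZJ| = 24.8, J = (13.943, 24.229). ∠ZJN = 123.4° gives JN at -24.000° from the x-axis; with |JN| = 10.3, N = (23.352, 20.040). ∠JNG = 75.0° gives NG at -129.00° from the x-axis; with |NG| = 10.8, G = (16.556, 11.647). ∠NGT = 95.8° gives GT at 146.80° from the x-axis; with |GT| = 14.1, T = (4.7572, 19.367). Then |QT| = |T − Q| = 19.943.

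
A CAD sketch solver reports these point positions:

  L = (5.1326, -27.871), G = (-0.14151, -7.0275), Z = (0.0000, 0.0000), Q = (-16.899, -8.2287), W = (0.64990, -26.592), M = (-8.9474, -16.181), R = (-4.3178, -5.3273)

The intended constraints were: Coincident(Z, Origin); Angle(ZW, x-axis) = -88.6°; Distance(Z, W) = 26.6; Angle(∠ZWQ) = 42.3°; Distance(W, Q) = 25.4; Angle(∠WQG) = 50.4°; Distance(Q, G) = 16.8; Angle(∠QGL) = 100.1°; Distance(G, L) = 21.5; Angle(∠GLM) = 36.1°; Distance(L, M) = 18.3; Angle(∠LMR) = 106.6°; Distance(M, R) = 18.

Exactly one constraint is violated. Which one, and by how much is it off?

Distance(M, R) = 18 — off by 6.20.

Z = (0.00, 0.00) ✓; ZW at -88.60° ✓; |ZW| = 26.60 ✓; ∠ZWQ = 42.30° ✓; |WQ| = 25.40 ✓; ∠WQG = 50.40° ✓; |QG| = 16.80 ✓; ∠QGL = 100.1° ✓; |GL| = 21.50 ✓; ∠GLM = 36.10° ✓; |LM| = 18.30 ✓; ∠LMR = 106.6° ✓; |MR| = 11.80 ✗.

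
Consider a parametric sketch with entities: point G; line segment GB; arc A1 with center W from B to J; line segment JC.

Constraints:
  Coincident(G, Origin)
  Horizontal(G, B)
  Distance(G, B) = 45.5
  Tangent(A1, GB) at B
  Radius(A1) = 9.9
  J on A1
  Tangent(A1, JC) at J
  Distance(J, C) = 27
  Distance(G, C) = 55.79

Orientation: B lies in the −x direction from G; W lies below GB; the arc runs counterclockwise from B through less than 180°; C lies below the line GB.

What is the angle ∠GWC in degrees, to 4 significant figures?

92.51°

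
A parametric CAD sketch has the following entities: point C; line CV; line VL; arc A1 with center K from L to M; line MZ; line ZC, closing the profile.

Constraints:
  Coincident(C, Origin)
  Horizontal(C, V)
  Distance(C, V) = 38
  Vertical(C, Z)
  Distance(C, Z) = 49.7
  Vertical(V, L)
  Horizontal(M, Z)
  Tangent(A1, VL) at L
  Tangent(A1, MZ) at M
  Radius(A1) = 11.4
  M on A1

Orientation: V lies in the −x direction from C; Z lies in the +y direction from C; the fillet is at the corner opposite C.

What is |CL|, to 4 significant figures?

53.95

The virtual corner opposite C is at (-38.00, 49.70). The tangent condition forces KL to be normal to VL and A1 meets MZ tangentially, so KM is at right angles to MZ, with radius 11.4, so the center K sits 11.4 in from both sides at K = (-26.60, 38.30). That places the tangent points at L = (-38.00, 38.30) on VL and M = (-26.60, 49.70) on MZ. Then |CL| = |L − C| = 53.95.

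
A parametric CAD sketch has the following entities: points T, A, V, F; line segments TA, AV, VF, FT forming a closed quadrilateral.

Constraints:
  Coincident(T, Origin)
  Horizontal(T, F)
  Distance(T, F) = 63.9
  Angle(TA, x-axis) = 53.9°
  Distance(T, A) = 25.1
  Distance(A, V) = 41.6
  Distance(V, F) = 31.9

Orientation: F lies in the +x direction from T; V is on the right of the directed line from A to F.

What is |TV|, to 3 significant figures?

39.2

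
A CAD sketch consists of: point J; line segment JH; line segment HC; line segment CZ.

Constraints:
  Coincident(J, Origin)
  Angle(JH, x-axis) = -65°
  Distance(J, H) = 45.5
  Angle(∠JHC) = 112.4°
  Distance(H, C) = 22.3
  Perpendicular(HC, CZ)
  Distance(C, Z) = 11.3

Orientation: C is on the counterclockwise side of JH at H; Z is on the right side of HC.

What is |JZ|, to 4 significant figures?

66.48

∠JHC = 112.4°, so HC runs at -65.0° + (180° − 112.4°) = 2.600° from the x-axis; with |HC| = 22.3, C = H + 22.3·(cos 2.600°, sin 2.600°) = (41.51, -40.23). The perpendicularity gives CZ at right angles to HC; with |CZ| = 11.3 on the right of HC, Z = C + 11.3·(0.04536, -0.9990) = (42.02, -51.51). Then |JZ| = |Z − J| = 66.48.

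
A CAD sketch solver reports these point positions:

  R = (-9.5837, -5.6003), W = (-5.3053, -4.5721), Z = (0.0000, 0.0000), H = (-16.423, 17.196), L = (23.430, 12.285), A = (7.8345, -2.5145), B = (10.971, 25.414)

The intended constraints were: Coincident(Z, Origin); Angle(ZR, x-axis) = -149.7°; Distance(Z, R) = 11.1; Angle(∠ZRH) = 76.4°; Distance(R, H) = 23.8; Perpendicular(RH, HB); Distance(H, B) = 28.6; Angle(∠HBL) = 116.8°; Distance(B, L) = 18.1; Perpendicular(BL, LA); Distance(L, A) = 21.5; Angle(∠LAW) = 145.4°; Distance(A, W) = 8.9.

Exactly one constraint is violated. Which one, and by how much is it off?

Distance(A, W) = 8.9 — off by 4.40.

Z = (0.00, 0.00) ✓; ZR at -149.7° ✓; |ZR| = 11.10 ✓; ∠ZRH = 76.40° ✓; |RH| = 23.80 ✓; ∠(RH, HB) = 90.00° ✓; |HB| = 28.60 ✓; ∠HBL = 116.8° ✓; |BL| = 18.10 ✓; ∠(BL, LA) = 90.00° ✓; |LA| = 21.50 ✓; ∠LAW = 145.4° ✓; |AW| = 13.30 ✗.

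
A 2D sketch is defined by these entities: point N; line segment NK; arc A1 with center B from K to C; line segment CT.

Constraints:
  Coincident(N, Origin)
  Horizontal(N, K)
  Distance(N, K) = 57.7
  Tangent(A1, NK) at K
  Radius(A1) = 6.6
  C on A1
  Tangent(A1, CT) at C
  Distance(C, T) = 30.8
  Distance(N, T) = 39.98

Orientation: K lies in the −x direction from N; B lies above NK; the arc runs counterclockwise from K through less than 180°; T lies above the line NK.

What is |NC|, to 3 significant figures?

53.0

Checks: N = (0.00, 0.00) ✓; ∠(BK, KN) = 90.00° ✓; |BC| = 6.600 ✓; ∠(BC, CT) = 90.00° ✓; |CT| = 30.80 ✓; |NT| = 39.98 ✓.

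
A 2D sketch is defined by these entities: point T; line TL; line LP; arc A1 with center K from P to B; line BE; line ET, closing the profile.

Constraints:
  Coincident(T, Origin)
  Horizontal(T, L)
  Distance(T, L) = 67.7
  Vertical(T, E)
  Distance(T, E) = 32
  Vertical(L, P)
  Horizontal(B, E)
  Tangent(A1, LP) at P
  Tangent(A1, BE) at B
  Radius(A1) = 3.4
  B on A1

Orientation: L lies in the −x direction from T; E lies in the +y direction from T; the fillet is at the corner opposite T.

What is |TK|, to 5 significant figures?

70.374

T is at the origin; T and L share the same y with |TL| = 67.7 and L on the −x side, so L = (-67.700, 0.0000). TE is vertical with |TE| = 32.0 and E on the +y side, so E = (0.0000, 32.000). The virtual corner opposite T is at (-67.700, 32.000). A1 meets LP tangentially, so KP is at right angles to LP and tangency of A1 to BE means the radius KB is perpendicular to BE, with radius 3.4, so the center K sits 3.4 in from both sides at K = (-64.300, 28.600). Then |TK| = |K − T| = 70.374.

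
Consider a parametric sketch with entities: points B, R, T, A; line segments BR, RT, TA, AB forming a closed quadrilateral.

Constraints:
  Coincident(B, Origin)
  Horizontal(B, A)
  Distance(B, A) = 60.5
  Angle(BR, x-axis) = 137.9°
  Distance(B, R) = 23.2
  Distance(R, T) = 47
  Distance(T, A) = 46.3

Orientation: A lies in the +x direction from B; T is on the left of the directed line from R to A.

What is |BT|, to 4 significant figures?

41.66

Checks: |RT| = 47.00 ✓; |TA| = 46.30 ✓.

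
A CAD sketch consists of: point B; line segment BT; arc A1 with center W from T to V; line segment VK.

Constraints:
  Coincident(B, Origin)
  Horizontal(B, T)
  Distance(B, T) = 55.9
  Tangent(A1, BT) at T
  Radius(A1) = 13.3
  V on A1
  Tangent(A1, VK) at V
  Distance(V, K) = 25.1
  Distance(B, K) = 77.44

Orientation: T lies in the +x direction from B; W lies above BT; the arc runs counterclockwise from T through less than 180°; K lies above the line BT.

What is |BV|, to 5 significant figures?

70.670

Checks: |WV| = 13.30 ✓; ∠(WV, VK) = 90.00° ✓; |VK| = 25.10 ✓; |BK| = 77.44 ✓.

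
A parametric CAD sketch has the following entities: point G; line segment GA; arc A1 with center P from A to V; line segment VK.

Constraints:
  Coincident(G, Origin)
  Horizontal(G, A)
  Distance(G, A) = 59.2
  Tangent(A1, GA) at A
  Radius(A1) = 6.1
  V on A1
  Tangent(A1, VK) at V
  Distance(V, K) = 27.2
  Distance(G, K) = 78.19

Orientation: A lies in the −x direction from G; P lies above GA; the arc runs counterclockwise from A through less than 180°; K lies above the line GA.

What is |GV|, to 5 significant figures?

55.400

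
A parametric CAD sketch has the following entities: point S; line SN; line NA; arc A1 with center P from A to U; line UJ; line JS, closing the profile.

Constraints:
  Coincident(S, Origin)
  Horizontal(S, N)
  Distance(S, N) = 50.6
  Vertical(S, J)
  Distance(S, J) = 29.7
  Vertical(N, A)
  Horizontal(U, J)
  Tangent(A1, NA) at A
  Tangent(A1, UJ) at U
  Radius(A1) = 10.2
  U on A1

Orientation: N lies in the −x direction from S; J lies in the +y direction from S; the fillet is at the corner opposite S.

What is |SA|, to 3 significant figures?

54.2

The virtual corner opposite S is at (-50.6, 29.7). The tangent condition forces PA to be normal to NA and tangency of A1 to UJ means the radius PU is perpendicular to UJ, with radius 10.2, so the center P sits 10.2 in from both sides at P = (-40.4, 19.5). That places the tangent points at A = (-50.6, 19.5) on NA and U = (-40.4, 29.7) on UJ. Then |SA| = |A − S| = 54.2.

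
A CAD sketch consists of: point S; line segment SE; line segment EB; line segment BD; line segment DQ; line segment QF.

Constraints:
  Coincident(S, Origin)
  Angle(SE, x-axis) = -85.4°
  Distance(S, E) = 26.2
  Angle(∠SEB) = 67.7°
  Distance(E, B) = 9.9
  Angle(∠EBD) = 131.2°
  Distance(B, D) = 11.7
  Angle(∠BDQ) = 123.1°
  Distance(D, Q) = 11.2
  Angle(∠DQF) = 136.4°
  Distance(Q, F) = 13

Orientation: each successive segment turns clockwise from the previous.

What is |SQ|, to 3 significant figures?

6.57

S is at the origin; SE runs at -85.4° with length 26.2, so E = (2.10, -26.1). ∠SEB = 67.7° gives EB at 162° from the x-axis; with |EB| = 9.9, B = (-7.33, -23.1). ∠EBD = 131.2° gives BD at 114° from the x-axis; with |BD| = 11.7, D = (-12.0, -12.4). ∠BDQ = 123.1° gives DQ at 56.6° from the x-axis; with |DQ| = 11.2, Q = (-5.83, -3.03). Then |SQ| = |Q − S| = 6.57.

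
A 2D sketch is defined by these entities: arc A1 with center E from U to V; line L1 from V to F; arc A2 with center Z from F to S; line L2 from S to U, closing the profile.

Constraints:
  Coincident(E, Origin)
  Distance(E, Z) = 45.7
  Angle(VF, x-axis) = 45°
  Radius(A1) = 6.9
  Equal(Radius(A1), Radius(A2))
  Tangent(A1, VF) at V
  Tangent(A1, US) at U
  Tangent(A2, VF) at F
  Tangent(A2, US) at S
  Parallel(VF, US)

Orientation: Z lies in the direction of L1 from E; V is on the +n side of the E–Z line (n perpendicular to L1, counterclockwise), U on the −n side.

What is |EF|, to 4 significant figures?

46.22

The slot axis is L1's direction at 45.0°, so u = (cos 45.0°, sin 45.0°) = (0.7071, 0.7071) and n = (−sin 45.0°, cos 45.0°) = (-0.7071, 0.7071). E is at the origin and Z lies 45.7 along u from E, so Z = 45.7·u = (32.31, 32.31). Tangency of A1 to both parallel lines with radius 6.9 puts V and U at E ± 6.9·n: V = (-4.879, 4.879), U = (4.879, -4.879). Equal radii place F and S the same way about Z: F = Z + 6.9·n = (27.44, 37.19), S = Z − 6.9·n = (37.19, 27.44). Then |EF| = |F − E| = 46.22.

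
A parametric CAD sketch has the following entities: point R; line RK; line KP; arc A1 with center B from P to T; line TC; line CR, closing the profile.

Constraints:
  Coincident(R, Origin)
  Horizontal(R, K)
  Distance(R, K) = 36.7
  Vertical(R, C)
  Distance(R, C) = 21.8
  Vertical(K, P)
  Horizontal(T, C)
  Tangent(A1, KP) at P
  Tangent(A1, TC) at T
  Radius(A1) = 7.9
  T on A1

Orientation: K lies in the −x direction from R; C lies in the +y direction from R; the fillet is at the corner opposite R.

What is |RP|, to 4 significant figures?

39.24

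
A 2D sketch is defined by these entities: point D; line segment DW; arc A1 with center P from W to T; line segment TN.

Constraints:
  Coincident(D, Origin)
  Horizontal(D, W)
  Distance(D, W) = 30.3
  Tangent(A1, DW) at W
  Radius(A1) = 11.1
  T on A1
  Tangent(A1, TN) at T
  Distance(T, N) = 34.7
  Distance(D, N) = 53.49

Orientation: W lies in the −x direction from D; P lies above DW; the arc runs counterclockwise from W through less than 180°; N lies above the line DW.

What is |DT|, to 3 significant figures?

23.3

Checks: ∠(PW, WD) = 90.00° ✓; |PT| = 11.10 ✓; ∠(PT, TN) = 90.00° ✓; |TN| = 34.70 ✓; |DN| = 53.49 ✓.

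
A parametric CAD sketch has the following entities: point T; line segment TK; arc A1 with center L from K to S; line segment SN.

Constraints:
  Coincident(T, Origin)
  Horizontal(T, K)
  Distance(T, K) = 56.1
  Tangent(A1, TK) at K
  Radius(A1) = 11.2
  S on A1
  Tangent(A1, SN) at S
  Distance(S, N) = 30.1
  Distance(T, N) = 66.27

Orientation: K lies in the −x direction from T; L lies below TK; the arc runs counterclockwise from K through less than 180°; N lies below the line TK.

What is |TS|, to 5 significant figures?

67.893

T is at the origin; TK is horizontal with |TK| = 56.1 and K on the −x side, so K = (-56.100, 0.0000). Tangency of A1 to TK means the radius LK is perpendicular to TK, so L = K + (0, -11.2) = (-56.100, -11.200). Since LS ⟂ SN (tangency), |LN| = √(11.2² + 30.1²) = 32.116 regardless of where S sits on A1. So N lies on both circle(T, 66.27) and circle(L, 32.116); the below-TK intersection is N = (-50.565, -42.836). S is the foot of the tangent from N: S = (-65.767, -16.856).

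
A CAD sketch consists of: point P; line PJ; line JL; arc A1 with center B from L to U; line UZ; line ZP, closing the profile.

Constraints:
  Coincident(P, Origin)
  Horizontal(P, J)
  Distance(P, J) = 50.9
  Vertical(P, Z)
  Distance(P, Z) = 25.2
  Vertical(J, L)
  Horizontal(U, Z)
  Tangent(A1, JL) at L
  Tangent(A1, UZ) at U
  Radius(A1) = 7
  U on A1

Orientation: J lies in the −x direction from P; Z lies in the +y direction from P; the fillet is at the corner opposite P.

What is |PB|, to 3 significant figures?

47.5

P is at the origin; PJ is horizontal with |PJ| = 50.9 and J on the −x side, so J = (-50.9, 0.00). PZ is vertical with |PZ| = 25.2 and Z on the +y side, so Z = (0.00, 25.2). The virtual corner opposite P is at (-50.9, 25.2). A1 meets JL tangentially, so BL is at right angles to JL and since A1 is tangent to UZ there, BU ⟂ UZ, with radius 7.0, so the center B sits 7.0 in from both sides at B = (-43.9, 18.2). Then |PB| = |B − P| = 47.5.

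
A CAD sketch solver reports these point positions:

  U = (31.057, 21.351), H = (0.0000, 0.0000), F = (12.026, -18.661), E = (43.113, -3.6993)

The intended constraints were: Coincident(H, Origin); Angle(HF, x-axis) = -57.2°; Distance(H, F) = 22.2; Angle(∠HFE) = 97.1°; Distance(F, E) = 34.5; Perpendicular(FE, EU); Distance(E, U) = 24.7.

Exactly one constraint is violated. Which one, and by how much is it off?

Distance(E, U) = 24.7 — off by 3.10.

H = (0.00, 0.00) ✓; HF at -57.20° ✓; |HF| = 22.20 ✓; ∠HFE = 97.10° ✓; |FE| = 34.50 ✓; ∠(FE, EU) = 90.00° ✓; |EU| = 27.80 ✗.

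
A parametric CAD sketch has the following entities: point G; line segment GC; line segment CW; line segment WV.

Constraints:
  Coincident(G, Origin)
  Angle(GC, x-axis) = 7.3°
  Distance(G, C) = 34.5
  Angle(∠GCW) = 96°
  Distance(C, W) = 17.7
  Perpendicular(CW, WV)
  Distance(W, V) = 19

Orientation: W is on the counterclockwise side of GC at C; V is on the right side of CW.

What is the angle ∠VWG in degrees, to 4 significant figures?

148.2°

G is at the origin; GC runs at 7.3° with length 34.5, so C = 34.5·(cos 7.3°, sin 7.3°) = (34.22, 4.384). ∠GCW = 96.0°, so CW runs at 7.3° + (180° − 96.0°) = 91.30° from the x-axis; with |CW| = 17.7, W = C + 17.7·(cos 91.30°, sin 91.30°) = (33.82, 22.08). The perpendicularity gives WV at right angles to CW; with |WV| = 19.0 on the right of CW, V = W + 19.0·(0.9997, 0.02269) = (52.81, 22.51). Then cos ∠VWG = WV·WG / (|WV||WG|), giving 148.2°.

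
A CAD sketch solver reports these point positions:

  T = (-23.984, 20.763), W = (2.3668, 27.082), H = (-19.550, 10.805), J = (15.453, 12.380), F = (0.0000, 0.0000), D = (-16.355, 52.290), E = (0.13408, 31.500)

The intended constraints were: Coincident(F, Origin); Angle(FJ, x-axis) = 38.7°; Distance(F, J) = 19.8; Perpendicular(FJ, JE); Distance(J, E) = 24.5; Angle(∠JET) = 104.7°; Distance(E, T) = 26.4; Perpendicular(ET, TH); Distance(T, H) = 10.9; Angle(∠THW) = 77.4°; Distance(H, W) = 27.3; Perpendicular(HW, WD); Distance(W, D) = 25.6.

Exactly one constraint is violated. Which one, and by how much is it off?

Distance(W, D) = 25.6 — off by 5.80.

F = (0.00, 0.00) ✓; FJ at 38.70° ✓; |FJ| = 19.80 ✓; ∠(FJ, JE) = 90.00° ✓; |JE| = 24.50 ✓; ∠JET = 104.7° ✓; |ET| = 26.40 ✓; ∠(ET, TH) = 90.00° ✓; |TH| = 10.90 ✓; ∠THW = 77.40° ✓; |HW| = 27.30 ✓; ∠(HW, WD) = 90.00° ✓; |WD| = 31.40 ✗.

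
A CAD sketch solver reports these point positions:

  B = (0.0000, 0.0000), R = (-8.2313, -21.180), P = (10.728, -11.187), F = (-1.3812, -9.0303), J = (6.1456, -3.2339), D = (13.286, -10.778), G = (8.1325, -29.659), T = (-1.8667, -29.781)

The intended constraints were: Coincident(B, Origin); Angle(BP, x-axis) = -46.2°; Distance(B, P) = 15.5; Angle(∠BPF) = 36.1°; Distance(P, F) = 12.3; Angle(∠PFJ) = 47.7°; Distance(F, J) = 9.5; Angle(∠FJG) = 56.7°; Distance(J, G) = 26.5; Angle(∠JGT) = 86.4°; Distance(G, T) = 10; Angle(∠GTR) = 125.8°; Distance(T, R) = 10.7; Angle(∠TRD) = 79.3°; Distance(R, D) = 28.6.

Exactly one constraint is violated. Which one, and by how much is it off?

Distance(R, D) = 28.6 — off by 4.70.

B = (0.00, 0.00) ✓; BP at -46.20° ✓; |BP| = 15.50 ✓; ∠BPF = 36.10° ✓; |PF| = 12.30 ✓; ∠PFJ = 47.70° ✓; |FJ| = 9.500 ✓; ∠FJG = 56.70° ✓; |JG| = 26.50 ✓; ∠JGT = 86.40° ✓; |GT| = 10.00 ✓; ∠GTR = 125.8° ✓; |TR| = 10.70 ✓; ∠TRD = 79.30° ✓; |RD| = 23.90 ✗.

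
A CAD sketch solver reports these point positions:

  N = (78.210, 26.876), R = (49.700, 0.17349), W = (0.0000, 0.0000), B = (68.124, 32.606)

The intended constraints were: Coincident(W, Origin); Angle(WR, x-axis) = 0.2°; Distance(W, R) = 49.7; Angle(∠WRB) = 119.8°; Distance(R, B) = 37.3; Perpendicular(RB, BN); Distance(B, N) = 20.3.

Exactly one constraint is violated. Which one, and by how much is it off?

Distance(B, N) = 20.3 — off by 8.70.

W = (0.00, 0.00) ✓; WR at 0.2000° ✓; |WR| = 49.70 ✓; ∠WRB = 119.8° ✓; |RB| = 37.30 ✓; ∠(RB, BN) = 90.00° ✓; |BN| = 11.60 ✗.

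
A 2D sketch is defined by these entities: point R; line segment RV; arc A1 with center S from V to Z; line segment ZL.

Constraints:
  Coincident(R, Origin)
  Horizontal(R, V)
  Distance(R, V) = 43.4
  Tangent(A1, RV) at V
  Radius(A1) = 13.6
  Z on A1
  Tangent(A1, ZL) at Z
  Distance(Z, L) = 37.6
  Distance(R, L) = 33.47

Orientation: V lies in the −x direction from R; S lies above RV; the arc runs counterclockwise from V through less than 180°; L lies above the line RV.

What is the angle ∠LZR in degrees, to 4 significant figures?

55.74°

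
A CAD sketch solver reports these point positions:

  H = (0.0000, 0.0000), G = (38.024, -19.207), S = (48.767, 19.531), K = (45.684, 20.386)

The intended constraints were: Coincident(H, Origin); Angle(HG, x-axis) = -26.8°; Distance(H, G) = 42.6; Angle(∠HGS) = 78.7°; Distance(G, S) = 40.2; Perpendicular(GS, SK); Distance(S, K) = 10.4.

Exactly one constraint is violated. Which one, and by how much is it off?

Distance(S, K) = 10.4 — off by 7.20.

H = (0.00, 0.00) ✓; HG at -26.80° ✓; |HG| = 42.60 ✓; ∠HGS = 78.70° ✓; |GS| = 40.20 ✓; ∠(GS, SK) = 90.00° ✓; |SK| = 3.199 ✗.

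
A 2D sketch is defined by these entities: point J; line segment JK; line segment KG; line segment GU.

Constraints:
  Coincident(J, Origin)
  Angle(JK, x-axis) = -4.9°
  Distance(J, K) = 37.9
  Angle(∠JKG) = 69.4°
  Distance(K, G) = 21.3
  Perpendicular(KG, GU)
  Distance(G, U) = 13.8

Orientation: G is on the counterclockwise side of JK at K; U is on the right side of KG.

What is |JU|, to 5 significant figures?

49.916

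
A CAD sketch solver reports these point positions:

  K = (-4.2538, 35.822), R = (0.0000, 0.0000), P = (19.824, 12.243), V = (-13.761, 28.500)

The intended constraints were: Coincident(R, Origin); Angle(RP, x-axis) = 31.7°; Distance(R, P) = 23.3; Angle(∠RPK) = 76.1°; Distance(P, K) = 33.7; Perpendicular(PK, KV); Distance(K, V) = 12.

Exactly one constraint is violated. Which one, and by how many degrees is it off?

Perpendicular(PK, KV) — off by 8.00°.

R = (0.00, 0.00) ✓; RP at 31.70° ✓; |RP| = 23.30 ✓; ∠RPK = 76.10° ✓; |PK| = 33.70 ✓; ∠(PK, KV) = 82.00° ✗; |KV| = 12.00 ✓.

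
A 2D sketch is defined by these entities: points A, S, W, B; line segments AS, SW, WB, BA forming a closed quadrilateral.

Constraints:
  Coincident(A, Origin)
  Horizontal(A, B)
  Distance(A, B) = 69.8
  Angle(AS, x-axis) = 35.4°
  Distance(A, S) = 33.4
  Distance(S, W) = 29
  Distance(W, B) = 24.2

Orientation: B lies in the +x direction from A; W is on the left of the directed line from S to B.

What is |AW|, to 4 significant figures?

59.68

A is at the origin; AB is horizontal with |AB| = 69.8 and B in +x, so B = (69.8, 0). AS runs at 35.4° with |AS| = 33.4, so S = (27.23, 19.35). W is determined by |SW| = 29.0 and |WB| = 24.2 together: it lies at the intersection of circle(S, 29.0) and circle(B, 24.2). With |SB| = 46.76, the foot of the radical line on SB is 26.11 from S and the perpendicular offset is √(29.0² − 26.11²) = 12.61. Taking the left-of-SB solution: W = (56.22, 20.03).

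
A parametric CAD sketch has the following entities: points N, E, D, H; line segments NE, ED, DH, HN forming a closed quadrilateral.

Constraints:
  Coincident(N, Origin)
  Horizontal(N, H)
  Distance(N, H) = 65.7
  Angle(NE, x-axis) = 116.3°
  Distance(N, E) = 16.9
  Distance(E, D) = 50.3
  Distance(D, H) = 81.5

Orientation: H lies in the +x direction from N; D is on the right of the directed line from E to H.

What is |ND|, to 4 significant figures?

36.01

Checks: |NH| = 65.70 ✓; |NE| = 16.90 ✓; |ED| = 50.30 ✓; |DH| = 81.50 ✓.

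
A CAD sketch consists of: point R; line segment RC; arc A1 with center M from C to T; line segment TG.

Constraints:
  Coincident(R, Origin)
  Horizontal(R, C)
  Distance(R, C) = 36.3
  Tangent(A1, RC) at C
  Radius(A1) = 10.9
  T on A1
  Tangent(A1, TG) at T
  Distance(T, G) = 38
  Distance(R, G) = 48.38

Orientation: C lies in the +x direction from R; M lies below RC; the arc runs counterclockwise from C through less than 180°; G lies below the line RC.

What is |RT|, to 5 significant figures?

27.027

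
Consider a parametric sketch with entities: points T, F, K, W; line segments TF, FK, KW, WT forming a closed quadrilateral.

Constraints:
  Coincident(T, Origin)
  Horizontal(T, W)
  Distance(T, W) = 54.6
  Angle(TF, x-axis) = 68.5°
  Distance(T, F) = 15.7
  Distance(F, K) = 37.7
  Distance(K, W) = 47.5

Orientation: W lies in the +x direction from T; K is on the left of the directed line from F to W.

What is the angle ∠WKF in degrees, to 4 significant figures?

72.48°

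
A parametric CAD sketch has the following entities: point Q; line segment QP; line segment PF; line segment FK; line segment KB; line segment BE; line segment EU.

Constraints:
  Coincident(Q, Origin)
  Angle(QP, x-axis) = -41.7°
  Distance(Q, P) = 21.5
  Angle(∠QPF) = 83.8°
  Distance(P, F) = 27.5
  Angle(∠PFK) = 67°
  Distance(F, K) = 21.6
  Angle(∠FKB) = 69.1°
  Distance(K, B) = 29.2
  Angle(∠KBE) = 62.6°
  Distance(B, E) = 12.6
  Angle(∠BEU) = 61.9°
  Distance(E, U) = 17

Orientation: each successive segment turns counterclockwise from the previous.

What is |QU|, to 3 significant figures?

10.2

Q is at the origin; QP runs at -41.7° with length 21.5, so P = (16.1, -14.3). ∠QPF = 83.8° gives PF at 54.5° from the x-axis; with |PF| = 27.5, F = (32.0, 8.09). ∠PFK = 67.0° gives FK at 168° from the x-axis; with |FK| = 21.6, K = (10.9, 12.8). ∠FKB = 69.1° gives KB at -81.6° from the x-axis; with |KB| = 29.2, B = (15.2, -16.1). ∠KBE = 62.6° gives BE at 35.8° from the x-axis; with |BE| = 12.6, E = (25.4, -8.76). ∠BEU = 61.9° gives EU at 154° from the x-axis; with |EU| = 17.0, U = (10.2, -1.28). Then |QU| = |U − Q| = 10.2.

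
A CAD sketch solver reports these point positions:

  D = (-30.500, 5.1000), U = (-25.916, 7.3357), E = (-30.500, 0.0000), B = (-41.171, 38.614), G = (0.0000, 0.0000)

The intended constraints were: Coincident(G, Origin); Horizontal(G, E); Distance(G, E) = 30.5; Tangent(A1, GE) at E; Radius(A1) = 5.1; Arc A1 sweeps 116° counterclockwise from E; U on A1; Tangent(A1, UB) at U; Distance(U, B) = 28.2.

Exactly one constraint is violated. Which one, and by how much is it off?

Distance(U, B) = 28.2 — off by 6.60.

G = (0.00, 0.00) ✓; G.y = 0.00, E.y = 0.00 ✓; |GE| = 30.50 ✓; ∠(DE, EG) = 90.00° ✓; |DE| = 5.100 ✓; bearing(D→U) − bearing(D→E) = 116.0° ✓; |DU| = 5.100 ✓; ∠(DU, UB) = 90.00° ✓; |UB| = 34.80 ✗.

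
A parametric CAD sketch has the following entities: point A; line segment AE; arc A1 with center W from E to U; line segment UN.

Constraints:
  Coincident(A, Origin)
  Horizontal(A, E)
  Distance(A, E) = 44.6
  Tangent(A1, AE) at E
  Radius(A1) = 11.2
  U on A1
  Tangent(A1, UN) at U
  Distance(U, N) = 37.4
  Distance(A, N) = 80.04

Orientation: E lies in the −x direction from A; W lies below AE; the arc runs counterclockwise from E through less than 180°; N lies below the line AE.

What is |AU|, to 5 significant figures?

55.646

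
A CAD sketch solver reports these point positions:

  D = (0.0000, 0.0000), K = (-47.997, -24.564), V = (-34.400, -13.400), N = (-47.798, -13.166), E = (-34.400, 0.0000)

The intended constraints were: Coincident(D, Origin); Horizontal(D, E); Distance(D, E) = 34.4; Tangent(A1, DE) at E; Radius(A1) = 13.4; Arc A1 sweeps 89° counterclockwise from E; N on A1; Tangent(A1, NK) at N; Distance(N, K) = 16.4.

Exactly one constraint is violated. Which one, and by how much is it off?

Distance(N, K) = 16.4 — off by 5.00.

D = (0.00, 0.00) ✓; D.y = 0.00, E.y = 0.00 ✓; |DE| = 34.40 ✓; ∠(VE, ED) = 90.00° ✓; |VE| = 13.40 ✓; bearing(V→N) − bearing(V→E) = 89.00° ✓; |VN| = 13.40 ✓; ∠(VN, NK) = 90.00° ✓; |NK| = 11.40 ✗.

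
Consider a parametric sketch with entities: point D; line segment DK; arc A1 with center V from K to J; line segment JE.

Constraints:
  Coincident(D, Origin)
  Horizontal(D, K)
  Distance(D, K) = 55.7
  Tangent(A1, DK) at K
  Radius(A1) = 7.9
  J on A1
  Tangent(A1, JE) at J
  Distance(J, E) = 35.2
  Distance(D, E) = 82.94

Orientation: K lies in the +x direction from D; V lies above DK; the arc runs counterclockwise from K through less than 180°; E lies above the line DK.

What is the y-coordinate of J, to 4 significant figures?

5.756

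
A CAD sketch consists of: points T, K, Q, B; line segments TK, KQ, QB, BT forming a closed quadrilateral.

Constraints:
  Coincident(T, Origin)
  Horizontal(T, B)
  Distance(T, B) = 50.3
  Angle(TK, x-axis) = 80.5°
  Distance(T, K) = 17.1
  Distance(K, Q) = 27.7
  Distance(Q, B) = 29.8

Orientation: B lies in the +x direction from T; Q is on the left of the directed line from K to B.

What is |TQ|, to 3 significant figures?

37.2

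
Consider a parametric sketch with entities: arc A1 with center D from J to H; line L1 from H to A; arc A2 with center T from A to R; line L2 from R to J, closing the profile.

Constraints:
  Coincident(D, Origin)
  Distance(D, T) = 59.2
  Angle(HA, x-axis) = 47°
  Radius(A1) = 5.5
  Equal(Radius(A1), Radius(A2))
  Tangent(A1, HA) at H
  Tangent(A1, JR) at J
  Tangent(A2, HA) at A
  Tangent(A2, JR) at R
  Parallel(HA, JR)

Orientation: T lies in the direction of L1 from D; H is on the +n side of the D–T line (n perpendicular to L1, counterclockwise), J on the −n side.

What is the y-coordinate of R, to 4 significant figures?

39.55

The slot axis is L1's direction at 47.0°, so u = (cos 47.0°, sin 47.0°) = (0.6820, 0.7314) and n = (−sin 47.0°, cos 47.0°) = (-0.7314, 0.6820). D is at the origin and T lies 59.2 along u from D, so T = 59.2·u = (40.37, 43.30). Tangency of A1 to both parallel lines with radius 5.5 puts H and J at D ± 5.5·n: H = (-4.022, 3.751), J = (4.022, -3.751). Equal radii place A and R the same way about T: A = T + 5.5·n = (36.35, 47.05), R = T − 5.5·n = (44.40, 39.55). So R.y = 39.55.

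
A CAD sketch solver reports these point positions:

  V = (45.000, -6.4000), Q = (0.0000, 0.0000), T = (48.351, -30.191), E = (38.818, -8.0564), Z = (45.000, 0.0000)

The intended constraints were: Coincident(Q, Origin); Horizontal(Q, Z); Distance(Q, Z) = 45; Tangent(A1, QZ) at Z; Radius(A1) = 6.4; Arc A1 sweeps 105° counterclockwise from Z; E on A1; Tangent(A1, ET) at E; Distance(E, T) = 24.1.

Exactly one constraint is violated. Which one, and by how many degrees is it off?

Tangent(A1, ET) at E — off by 8.30°.

Q = (0.00, 0.00) ✓; Q.y = 0.00, Z.y = 0.00 ✓; |QZ| = 45.00 ✓; ∠(VZ, ZQ) = 90.00° ✓; |VZ| = 6.400 ✓; bearing(V→E) − bearing(V→Z) = 105.0° ✓; |VE| = 6.400 ✓; ∠(VE, ET) = 81.70° ✗; |ET| = 24.10 ✓.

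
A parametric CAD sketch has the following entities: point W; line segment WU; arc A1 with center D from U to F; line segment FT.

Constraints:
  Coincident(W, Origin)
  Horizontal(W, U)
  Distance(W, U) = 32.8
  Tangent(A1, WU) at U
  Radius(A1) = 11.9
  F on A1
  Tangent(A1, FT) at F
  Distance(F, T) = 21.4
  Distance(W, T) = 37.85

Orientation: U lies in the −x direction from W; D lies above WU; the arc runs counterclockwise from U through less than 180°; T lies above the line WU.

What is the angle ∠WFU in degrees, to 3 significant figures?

109°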